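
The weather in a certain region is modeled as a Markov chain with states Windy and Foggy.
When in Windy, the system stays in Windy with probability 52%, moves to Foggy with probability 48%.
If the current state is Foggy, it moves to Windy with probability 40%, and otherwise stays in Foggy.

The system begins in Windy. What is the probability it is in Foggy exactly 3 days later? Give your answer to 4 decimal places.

0.5445

Propagate the distribution vector 3 days from Windy.
After 0 days: (1.0000, 0.0000)
After 1 day: (0.5200, 0.4800)
After 2 days: (0.4624, 0.5376)
After 3 days: (0.4555, 0.5445)
P(in Foggy after 3 days) = 0.5445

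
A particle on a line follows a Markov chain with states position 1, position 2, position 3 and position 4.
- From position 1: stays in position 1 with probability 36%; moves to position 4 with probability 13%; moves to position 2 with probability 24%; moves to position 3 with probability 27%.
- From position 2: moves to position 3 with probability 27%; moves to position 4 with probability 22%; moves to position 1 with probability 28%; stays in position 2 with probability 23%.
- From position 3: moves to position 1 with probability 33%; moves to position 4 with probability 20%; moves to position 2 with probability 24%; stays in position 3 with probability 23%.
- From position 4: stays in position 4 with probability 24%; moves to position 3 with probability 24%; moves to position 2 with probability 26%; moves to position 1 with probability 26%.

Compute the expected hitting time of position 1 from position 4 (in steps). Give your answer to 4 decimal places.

Let t(s) be the expected number of steps to first reach position 1 from state s, with t(position 1) = 0. Conditioning on the first step:
t(position 2) = 1 + 0.23·t(position 2) + 0.27·t(position 3) + 0.22·t(position 4)
t(position 3) = 1 + 0.24·t(position 2) + 0.23·t(position 3) + 0.2·t(position 4)
t(position 4) = 1 + 0.26·t(position 2) + 0.24·t(position 3) + 0.24·t(position 4)
Solving: t(position 2) = 3.4689, t(position 3) = 3.3006, t(position 4) = 3.5448.
Expected steps from position 4 to position 1: 3.5448.

3.5448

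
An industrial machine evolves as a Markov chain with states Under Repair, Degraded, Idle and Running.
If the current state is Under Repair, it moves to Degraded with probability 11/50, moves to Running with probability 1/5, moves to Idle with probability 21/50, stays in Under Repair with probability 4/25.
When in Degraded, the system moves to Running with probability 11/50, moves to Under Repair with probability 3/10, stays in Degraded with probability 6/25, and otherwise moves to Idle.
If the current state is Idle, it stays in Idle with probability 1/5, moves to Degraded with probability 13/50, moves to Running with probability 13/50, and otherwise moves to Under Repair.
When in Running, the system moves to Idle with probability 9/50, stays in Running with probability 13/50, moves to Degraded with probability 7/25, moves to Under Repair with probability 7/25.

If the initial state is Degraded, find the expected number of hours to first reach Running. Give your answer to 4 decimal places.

4.4277

Let t(s) be the expected number of hours to first reach Running from state s, with t(Running) = 0. Conditioning on the first hour:
t(Under Repair) = 1 + 0.16·t(Under Repair) + 0.22·t(Degraded) + 0.42·t(Idle)
t(Degraded) = 1 + 0.3·t(Under Repair) + 0.24·t(Degraded) + 0.24·t(Idle)
t(Idle) = 1 + 0.28·t(Under Repair) + 0.26·t(Degraded) + 0.2·t(Idle)
Solving: t(Under Repair) = 4.4783, t(Degraded) = 4.4277, t(Idle) = 4.2564.
Expected hours from Degraded to Running: 4.4277.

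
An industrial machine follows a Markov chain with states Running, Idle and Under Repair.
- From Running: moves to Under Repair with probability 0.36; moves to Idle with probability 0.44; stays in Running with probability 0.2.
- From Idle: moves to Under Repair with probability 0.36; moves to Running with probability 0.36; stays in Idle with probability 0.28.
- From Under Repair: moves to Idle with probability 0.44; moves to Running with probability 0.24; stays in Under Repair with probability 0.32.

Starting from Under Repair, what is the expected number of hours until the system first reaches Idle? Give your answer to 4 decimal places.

2.2727

Let t(s) be the expected number of hours to first reach Idle from state s, with t(Idle) = 0. Conditioning on the first hour:
t(Running) = 1 + 0.2·t(Running) + 0.36·t(Under Repair)
t(Under Repair) = 1 + 0.24·t(Running) + 0.32·t(Under Repair)
Solving: t(Running) = 2.2727, t(Under Repair) = 2.2727.
Expected hours from Under Repair to Idle: 2.2727.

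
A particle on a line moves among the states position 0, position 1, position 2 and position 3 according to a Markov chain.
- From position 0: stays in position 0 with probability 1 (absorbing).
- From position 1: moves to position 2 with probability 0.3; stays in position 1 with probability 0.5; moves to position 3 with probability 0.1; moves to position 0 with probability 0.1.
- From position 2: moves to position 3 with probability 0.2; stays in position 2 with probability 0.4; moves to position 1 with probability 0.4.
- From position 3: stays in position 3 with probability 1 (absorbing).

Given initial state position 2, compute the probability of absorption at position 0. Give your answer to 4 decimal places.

Let h(s) be the probability of absorption at position 0 starting from transient state s. Then h(position 0) = 1 and h(position 3) = 0. By first-step analysis:
h(position 1) = 0.1·1 + 0.5·h(position 1) + 0.3·h(position 2) + 0.1·0
h(position 2) = 0.4·h(position 1) + 0.4·h(position 2) + 0.2·0
Solving: h(position 1) = 0.3333, h(position 2) = 0.2222.
Starting from position 2, the probability is 0.2222.

0.2222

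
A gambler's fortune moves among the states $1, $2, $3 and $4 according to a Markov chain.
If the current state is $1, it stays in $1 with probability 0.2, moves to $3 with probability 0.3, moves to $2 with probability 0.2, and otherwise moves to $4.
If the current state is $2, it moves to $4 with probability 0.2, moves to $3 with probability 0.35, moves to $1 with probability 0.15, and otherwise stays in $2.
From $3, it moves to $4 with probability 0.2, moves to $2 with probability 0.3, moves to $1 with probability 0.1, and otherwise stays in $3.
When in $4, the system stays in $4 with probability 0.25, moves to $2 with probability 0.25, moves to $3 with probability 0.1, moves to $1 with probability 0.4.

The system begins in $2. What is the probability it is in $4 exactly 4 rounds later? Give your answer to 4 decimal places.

Propagate the distribution vector 4 rounds from $2.
After 0 rounds: (0.0000, 1.0000, 0.0000, 0.0000)
After 1 round: (0.1500, 0.3000, 0.3500, 0.2000)
After 2 rounds: (0.1900, 0.2750, 0.3100, 0.2250)
After 3 rounds: (0.2003, 0.2698, 0.2998, 0.2303)
After 4 rounds: (0.2026, 0.2685, 0.2974, 0.2315)
P(in $4 after 4 rounds) = 0.2315

0.2315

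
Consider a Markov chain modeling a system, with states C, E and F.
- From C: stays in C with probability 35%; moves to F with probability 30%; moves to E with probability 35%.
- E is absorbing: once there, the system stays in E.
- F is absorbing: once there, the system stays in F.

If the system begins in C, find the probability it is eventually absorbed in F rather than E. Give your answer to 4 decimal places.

Let h(s) be the probability of absorption at F starting from transient state s. Then h(F) = 1 and h(E) = 0. By first-step analysis:
h(C) = 0.35·h(C) + 0.35·0 + 0.3·1
Solving: h(C) = 0.4615.
Starting from C, the probability is 0.4615.

0.4615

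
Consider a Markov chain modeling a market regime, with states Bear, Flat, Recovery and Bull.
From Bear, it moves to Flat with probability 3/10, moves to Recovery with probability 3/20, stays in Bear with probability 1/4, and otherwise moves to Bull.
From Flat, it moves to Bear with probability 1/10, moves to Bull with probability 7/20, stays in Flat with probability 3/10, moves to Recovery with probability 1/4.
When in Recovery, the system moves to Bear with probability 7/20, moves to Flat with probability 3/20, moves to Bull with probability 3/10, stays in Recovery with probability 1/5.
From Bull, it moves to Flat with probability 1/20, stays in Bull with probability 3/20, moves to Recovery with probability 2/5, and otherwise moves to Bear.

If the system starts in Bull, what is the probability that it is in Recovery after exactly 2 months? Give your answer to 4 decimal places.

Propagate the distribution vector 2 months from Bull.
After 0 months: (0.0000, 0.0000, 0.0000, 1.0000)
After 1 month: (0.4000, 0.0500, 0.4000, 0.1500)
After 2 months: (0.3050, 0.2025, 0.2125, 0.2800)
P(in Recovery after 2 months) = 0.2125

0.2125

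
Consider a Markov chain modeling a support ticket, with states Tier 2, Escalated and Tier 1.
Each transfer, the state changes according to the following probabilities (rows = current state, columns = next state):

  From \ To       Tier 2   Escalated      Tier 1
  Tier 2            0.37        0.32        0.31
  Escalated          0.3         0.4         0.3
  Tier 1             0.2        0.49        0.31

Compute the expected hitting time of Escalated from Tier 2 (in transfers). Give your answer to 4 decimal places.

2.6831

Let t(s) be the expected number of transfers to first reach Escalated from state s, with t(Escalated) = 0. Conditioning on the first transfer:
t(Tier 2) = 1 + 0.37·t(Tier 2) + 0.31·t(Tier 1)
t(Tier 1) = 1 + 0.2·t(Tier 2) + 0.31·t(Tier 1)
Solving: t(Tier 2) = 2.6831, t(Tier 1) = 2.2270.
Expected transfers from Tier 2 to Escalated: 2.6831.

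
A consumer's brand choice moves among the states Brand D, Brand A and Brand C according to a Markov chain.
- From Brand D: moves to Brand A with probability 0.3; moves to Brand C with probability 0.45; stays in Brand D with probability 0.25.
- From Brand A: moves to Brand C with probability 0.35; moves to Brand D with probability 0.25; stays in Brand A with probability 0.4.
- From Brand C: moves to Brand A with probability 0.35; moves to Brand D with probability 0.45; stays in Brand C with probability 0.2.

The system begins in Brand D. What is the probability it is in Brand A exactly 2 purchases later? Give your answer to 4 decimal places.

Sum over the intermediate state after 1 purchase:
P = P(Brand D→Brand D)·P(Brand D→Brand A) + P(Brand D→Brand A)·P(Brand A→Brand A) + P(Brand D→Brand C)·P(Brand C→Brand A)
  = 0.25×0.3 + 0.3×0.4 + 0.45×0.35
  = 0.0750 + 0.1200 + 0.1575 = 0.3525

0.3525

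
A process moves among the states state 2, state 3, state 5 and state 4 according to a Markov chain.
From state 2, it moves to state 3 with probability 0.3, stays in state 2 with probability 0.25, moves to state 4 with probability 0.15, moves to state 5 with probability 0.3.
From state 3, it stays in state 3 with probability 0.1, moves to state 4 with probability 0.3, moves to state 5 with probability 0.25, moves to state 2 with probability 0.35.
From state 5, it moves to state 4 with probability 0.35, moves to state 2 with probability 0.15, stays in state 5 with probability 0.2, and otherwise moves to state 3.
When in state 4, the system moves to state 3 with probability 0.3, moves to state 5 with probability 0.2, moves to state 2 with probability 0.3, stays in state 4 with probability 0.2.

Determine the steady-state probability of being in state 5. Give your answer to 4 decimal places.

0.2388

Let the stationary distribution be π with π = πP and π_1 + π_2 + π_3 + π_4 = 1.
π_1 = 0.25·π_1 + 0.35·π_2 + 0.15·π_3 + 0.3·π_4
π_2 = 0.3·π_1 + 0.1·π_2 + 0.3·π_3 + 0.3·π_4
π_3 = 0.3·π_1 + 0.25·π_2 + 0.2·π_3 + 0.2·π_4
Solving with the normalization constraint gives π = (0.2635, 0.2500, 0.2388, 0.2477).
So the stationary probability of state 5 is 0.2388.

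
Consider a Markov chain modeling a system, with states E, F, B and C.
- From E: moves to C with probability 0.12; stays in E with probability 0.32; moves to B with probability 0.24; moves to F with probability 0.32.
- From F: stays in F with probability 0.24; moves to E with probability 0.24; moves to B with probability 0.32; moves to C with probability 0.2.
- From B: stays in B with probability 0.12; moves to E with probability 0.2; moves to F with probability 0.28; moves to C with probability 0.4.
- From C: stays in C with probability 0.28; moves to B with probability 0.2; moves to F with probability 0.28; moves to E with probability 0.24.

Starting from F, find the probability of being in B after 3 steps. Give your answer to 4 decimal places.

0.2264

Propagate the distribution vector 3 steps from F.
After 0 steps: (0.0000, 1.0000, 0.0000, 0.0000)
After 1 step: (0.2400, 0.2400, 0.3200, 0.2000)
After 2 steps: (0.2464, 0.2800, 0.2128, 0.2608)
After 3 steps: (0.2512, 0.2787, 0.2264, 0.2437)
P(in B after 3 steps) = 0.2264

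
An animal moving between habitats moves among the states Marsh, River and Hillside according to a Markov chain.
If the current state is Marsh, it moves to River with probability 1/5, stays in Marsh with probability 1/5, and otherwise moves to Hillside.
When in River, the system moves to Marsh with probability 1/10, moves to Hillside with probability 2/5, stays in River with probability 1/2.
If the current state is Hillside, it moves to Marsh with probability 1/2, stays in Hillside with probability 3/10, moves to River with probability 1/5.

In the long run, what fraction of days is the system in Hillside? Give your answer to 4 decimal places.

Let the stationary distribution be π with π = πP and π_1 + π_2 + π_3 = 1.
π_1 = 0.2·π_1 + 0.1·π_2 + 0.5·π_3
π_2 = 0.2·π_1 + 0.5·π_2 + 0.2·π_3
Solving with the normalization constraint gives π = (0.2967, 0.2857, 0.4176).
So the stationary probability of Hillside is 0.4176.

0.4176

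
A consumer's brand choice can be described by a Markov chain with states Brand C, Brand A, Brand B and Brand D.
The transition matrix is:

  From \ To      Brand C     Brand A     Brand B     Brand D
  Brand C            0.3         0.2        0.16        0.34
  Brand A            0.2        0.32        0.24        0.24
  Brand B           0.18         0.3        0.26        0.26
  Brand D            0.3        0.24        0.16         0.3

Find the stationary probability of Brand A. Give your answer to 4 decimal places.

0.2631

Let the stationary distribution be π with π = πP and π_1 + π_2 + π_3 + π_4 = 1.
π_1 = 0.3·π_1 + 0.2·π_2 + 0.18·π_3 + 0.3·π_4
π_2 = 0.2·π_1 + 0.32·π_2 + 0.3·π_3 + 0.24·π_4
π_3 = 0.16·π_1 + 0.24·π_2 + 0.26·π_3 + 0.16·π_4
Solving with the normalization constraint gives π = (0.2495, 0.2631, 0.2012, 0.2861).
So the stationary probability of Brand A is 0.2631.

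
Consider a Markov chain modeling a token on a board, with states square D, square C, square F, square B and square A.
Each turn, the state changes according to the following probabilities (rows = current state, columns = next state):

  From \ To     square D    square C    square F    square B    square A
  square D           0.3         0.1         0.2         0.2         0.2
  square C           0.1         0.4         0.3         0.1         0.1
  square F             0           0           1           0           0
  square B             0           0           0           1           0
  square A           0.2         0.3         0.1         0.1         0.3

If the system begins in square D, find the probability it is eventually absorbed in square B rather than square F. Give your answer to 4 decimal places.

0.4444

Let h(s) be the probability of absorption at square B starting from transient state s. Then h(square B) = 1 and h(square F) = 0. By first-step analysis:
h(square D) = 0.3·h(square D) + 0.1·h(square C) + 0.2·0 + 0.2·1 + 0.2·h(square A)
h(square C) = 0.1·h(square D) + 0.4·h(square C) + 0.3·0 + 0.1·1 + 0.1·h(square A)
h(square A) = 0.2·h(square D) + 0.3·h(square C) + 0.1·0 + 0.1·1 + 0.3·h(square A)
Solving: h(square D) = 0.4444, h(square C) = 0.3077, h(square A) = 0.4017.
Starting from square D, the probability is 0.4444.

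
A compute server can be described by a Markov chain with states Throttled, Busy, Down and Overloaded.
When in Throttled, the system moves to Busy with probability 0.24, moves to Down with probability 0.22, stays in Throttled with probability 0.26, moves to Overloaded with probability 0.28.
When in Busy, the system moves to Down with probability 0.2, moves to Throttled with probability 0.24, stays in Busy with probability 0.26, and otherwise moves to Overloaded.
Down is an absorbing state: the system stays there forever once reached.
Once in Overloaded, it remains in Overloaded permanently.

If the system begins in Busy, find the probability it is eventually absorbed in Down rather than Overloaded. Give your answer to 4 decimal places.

0.4098

Let h(s) be the probability of absorption at Down starting from transient state s. Then h(Down) = 1 and h(Overloaded) = 0. By first-step analysis:
h(Throttled) = 0.26·h(Throttled) + 0.24·h(Busy) + 0.22·1 + 0.28·0
h(Busy) = 0.24·h(Throttled) + 0.26·h(Busy) + 0.2·1 + 0.3·0
Solving: h(Throttled) = 0.4302, h(Busy) = 0.4098.
Starting from Busy, the probability is 0.4098.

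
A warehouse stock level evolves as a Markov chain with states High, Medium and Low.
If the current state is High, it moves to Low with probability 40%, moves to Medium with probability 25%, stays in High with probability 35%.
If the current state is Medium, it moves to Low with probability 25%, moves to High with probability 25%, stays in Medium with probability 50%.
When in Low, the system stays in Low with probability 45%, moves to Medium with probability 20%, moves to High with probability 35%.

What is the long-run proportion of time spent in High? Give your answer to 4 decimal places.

0.3191

Let the stationary distribution be π with π = πP and π_1 + π_2 + π_3 = 1.
π_1 = 0.35·π_1 + 0.25·π_2 + 0.35·π_3
π_2 = 0.25·π_1 + 0.5·π_2 + 0.2·π_3
Solving with the normalization constraint gives π = (0.3191, 0.3085, 0.3723).
So the stationary probability of High is 0.3191.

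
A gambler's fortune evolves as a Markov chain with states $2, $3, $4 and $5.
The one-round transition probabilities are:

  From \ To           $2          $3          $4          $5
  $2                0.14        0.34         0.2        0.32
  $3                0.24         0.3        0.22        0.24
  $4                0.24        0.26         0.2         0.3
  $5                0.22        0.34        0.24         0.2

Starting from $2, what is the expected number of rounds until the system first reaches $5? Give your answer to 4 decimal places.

3.4365

Let t(s) be the expected number of rounds to first reach $5 from state s, with t($5) = 0. Conditioning on the first round:
t($2) = 1 + 0.14·t($2) + 0.34·t($3) + 0.2·t($4)
t($3) = 1 + 0.24·t($2) + 0.3·t($3) + 0.22·t($4)
t($4) = 1 + 0.24·t($2) + 0.26·t($3) + 0.2·t($4)
Solving: t($2) = 3.4365, t($3) = 3.7018, t($4) = 3.4840.
Expected rounds from $2 to $5: 3.4365.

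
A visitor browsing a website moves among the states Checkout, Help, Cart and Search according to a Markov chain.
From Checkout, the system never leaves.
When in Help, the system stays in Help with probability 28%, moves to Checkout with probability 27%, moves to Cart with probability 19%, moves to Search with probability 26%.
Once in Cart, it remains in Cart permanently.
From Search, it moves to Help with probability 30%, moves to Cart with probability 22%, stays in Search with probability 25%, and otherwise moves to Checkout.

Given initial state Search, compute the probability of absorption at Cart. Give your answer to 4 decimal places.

0.4662

Let h(s) be the probability of absorption at Cart starting from transient state s. Then h(Cart) = 1 and h(Checkout) = 0. By first-step analysis:
h(Help) = 0.27·0 + 0.28·h(Help) + 0.19·1 + 0.26·h(Search)
h(Search) = 0.23·0 + 0.3·h(Help) + 0.22·1 + 0.25·h(Search)
Solving: h(Help) = 0.4323, h(Search) = 0.4662.
Starting from Search, the probability is 0.4662.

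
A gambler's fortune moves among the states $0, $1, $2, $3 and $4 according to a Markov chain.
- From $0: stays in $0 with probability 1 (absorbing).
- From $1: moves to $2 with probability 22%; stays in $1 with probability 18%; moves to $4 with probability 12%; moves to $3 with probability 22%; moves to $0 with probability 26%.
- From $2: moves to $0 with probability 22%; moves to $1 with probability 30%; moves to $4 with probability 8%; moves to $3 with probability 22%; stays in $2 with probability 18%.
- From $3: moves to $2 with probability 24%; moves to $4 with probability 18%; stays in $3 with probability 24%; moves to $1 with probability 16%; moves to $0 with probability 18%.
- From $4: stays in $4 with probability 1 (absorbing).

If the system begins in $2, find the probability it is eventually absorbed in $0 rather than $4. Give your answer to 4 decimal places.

Let h(s) be the probability of absorption at $0 starting from transient state s. Then h($0) = 1 and h($4) = 0. By first-step analysis:
h($1) = 0.26·1 + 0.18·h($1) + 0.22·h($2) + 0.22·h($3) + 0.12·0
h($2) = 0.22·1 + 0.3·h($1) + 0.18·h($2) + 0.22·h($3) + 0.08·0
h($3) = 0.18·1 + 0.16·h($1) + 0.24·h($2) + 0.24·h($3) + 0.18·0
Solving: h($1) = 0.6515, h($2) = 0.6632, h($3) = 0.5834.
Starting from $2, the probability is 0.6632.

0.6632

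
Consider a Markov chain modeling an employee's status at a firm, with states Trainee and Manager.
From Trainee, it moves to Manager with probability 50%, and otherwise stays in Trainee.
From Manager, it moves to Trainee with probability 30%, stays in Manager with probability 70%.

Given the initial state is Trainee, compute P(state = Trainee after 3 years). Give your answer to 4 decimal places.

Propagate the distribution vector 3 years from Trainee.
After 0 years: (1.0000, 0.0000)
After 1 year: (0.5000, 0.5000)
After 2 years: (0.4000, 0.6000)
After 3 years: (0.3800, 0.6200)
P(in Trainee after 3 years) = 0.3800

0.3800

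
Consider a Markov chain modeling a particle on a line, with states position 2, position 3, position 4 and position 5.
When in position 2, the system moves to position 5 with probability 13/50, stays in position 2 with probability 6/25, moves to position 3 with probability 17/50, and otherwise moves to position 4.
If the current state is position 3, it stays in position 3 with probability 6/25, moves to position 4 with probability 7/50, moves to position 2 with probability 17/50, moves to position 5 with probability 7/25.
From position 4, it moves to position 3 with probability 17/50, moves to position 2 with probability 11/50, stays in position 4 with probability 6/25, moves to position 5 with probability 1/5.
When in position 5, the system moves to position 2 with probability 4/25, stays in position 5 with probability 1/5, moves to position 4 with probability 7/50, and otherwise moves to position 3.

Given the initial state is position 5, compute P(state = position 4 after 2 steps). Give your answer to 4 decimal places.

0.1572

Propagate the distribution vector 2 steps from position 5.
After 0 steps: (0.0000, 0.0000, 0.0000, 1.0000)
After 1 step: (0.1600, 0.5000, 0.1400, 0.2000)
After 2 steps: (0.2712, 0.3220, 0.1572, 0.2496)
P(in position 4 after 2 steps) = 0.1572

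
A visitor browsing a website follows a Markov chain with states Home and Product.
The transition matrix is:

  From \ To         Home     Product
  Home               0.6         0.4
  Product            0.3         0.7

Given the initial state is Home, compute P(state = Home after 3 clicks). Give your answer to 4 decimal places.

0.4440

Propagate the distribution vector 3 clicks from Home.
After 0 clicks: (1.0000, 0.0000)
After 1 click: (0.6000, 0.4000)
After 2 clicks: (0.4800, 0.5200)
After 3 clicks: (0.4440, 0.5560)
P(in Home after 3 clicks) = 0.4440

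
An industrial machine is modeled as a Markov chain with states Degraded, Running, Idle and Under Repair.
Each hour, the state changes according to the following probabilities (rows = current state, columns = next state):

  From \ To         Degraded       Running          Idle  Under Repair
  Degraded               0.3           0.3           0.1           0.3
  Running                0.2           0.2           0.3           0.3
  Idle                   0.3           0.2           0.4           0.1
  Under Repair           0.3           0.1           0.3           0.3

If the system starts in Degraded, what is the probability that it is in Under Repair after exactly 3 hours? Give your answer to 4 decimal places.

0.2500

Propagate the distribution vector 3 hours from Degraded.
After 0 hours: (1.0000, 0.0000, 0.0000, 0.0000)
After 1 hour: (0.3000, 0.3000, 0.1000, 0.3000)
After 2 hours: (0.2700, 0.2000, 0.2500, 0.2800)
After 3 hours: (0.2800, 0.1990, 0.2710, 0.2500)
P(in Under Repair after 3 hours) = 0.2500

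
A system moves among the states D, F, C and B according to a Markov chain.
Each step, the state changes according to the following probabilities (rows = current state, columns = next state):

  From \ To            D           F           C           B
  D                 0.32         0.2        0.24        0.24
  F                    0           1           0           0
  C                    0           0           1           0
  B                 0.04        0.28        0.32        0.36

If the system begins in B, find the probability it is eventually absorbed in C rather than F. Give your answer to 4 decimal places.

0.5338

Let h(s) be the probability of absorption at C starting from transient state s. Then h(C) = 1 and h(F) = 0. By first-step analysis:
h(D) = 0.32·h(D) + 0.2·0 + 0.24·1 + 0.24·h(B)
h(B) = 0.04·h(D) + 0.28·0 + 0.32·1 + 0.36·h(B)
Solving: h(D) = 0.5414, h(B) = 0.5338.
Starting from B, the probability is 0.5338.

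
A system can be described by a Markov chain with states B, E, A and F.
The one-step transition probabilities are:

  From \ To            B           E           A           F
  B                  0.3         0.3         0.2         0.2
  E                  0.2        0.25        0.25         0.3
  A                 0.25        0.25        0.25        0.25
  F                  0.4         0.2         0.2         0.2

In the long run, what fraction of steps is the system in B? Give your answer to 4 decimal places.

Let the stationary distribution be π with π = πP and π_1 + π_2 + π_3 + π_4 = 1.
π_1 = 0.3·π_1 + 0.2·π_2 + 0.25·π_3 + 0.4·π_4
π_2 = 0.3·π_1 + 0.25·π_2 + 0.25·π_3 + 0.2·π_4
π_3 = 0.2·π_1 + 0.25·π_2 + 0.25·π_3 + 0.2·π_4
Solving with the normalization constraint gives π = (0.2872, 0.2525, 0.2238, 0.2364).
So the stationary probability of B is 0.2872.

0.2872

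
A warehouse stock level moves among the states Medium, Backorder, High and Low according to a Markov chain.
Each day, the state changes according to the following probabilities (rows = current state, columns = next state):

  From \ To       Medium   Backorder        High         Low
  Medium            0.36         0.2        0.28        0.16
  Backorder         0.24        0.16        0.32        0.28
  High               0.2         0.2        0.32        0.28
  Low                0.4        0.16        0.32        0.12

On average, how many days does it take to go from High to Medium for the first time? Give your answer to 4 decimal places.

3.9124

Let t(s) be the expected number of days to first reach Medium from state s, with t(Medium) = 0. Conditioning on the first day:
t(Backorder) = 1 + 0.16·t(Backorder) + 0.32·t(High) + 0.28·t(Low)
t(High) = 1 + 0.2·t(Backorder) + 0.32·t(High) + 0.28·t(Low)
t(Low) = 1 + 0.16·t(Backorder) + 0.32·t(High) + 0.12·t(Low)
Solving: t(Backorder) = 3.7619, t(High) = 3.9124, t(Low) = 3.2430.
Expected days from High to Medium: 3.9124.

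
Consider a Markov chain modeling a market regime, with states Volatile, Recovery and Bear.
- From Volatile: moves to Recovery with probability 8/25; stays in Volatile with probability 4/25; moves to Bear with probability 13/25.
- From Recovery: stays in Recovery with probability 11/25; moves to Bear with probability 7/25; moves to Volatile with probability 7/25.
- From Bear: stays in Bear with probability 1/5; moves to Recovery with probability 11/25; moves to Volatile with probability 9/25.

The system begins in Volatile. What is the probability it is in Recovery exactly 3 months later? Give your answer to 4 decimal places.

0.4037

Propagate the distribution vector 3 months from Volatile.
After 0 months: (1.0000, 0.0000, 0.0000)
After 1 month: (0.1600, 0.3200, 0.5200)
After 2 months: (0.3024, 0.4208, 0.2768)
After 3 months: (0.2659, 0.4037, 0.3304)
P(in Recovery after 3 months) = 0.4037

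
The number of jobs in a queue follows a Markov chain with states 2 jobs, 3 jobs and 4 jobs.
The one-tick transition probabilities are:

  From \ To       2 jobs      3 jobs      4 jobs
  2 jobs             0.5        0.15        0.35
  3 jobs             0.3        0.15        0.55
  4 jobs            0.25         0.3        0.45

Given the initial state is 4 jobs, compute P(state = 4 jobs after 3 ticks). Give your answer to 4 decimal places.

0.4390

Propagate the distribution vector 3 ticks from 4 jobs.
After 0 ticks: (0.0000, 0.0000, 1.0000)
After 1 tick: (0.2500, 0.3000, 0.4500)
After 2 ticks: (0.3275, 0.2175, 0.4550)
After 3 ticks: (0.3428, 0.2183, 0.4390)
P(in 4 jobs after 3 ticks) = 0.4390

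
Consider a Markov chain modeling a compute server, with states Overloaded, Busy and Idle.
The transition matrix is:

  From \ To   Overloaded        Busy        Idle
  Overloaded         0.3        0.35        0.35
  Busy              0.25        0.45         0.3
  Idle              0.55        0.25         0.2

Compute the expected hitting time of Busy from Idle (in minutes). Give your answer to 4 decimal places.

3.4014

Let t(s) be the expected number of minutes to first reach Busy from state s, with t(Busy) = 0. Conditioning on the first minute:
t(Overloaded) = 1 + 0.3·t(Overloaded) + 0.35·t(Idle)
t(Idle) = 1 + 0.55·t(Overloaded) + 0.2·t(Idle)
Solving: t(Overloaded) = 3.1293, t(Idle) = 3.4014.
Expected minutes from Idle to Busy: 3.4014.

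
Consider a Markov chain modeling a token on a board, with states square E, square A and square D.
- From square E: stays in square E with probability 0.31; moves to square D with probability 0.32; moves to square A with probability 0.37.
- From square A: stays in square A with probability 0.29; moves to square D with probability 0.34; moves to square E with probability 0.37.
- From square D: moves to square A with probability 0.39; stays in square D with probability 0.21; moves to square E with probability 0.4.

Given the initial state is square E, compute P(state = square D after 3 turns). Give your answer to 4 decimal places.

0.2948

Propagate the distribution vector 3 turns from square E.
After 0 turns: (1.0000, 0.0000, 0.0000)
After 1 turn: (0.3100, 0.3700, 0.3200)
After 2 turns: (0.3610, 0.3468, 0.2922)
After 3 turns: (0.3571, 0.3481, 0.2948)
P(in square D after 3 turns) = 0.2948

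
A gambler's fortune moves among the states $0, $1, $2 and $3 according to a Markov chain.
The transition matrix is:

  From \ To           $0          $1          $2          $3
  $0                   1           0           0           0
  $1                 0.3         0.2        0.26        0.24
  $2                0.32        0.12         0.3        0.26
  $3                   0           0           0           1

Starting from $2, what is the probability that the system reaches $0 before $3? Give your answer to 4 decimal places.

Let h(s) be the probability of absorption at $0 starting from transient state s. Then h($0) = 1 and h($3) = 0. By first-step analysis:
h($1) = 0.3·1 + 0.2·h($1) + 0.26·h($2) + 0.24·0
h($2) = 0.32·1 + 0.12·h($1) + 0.3·h($2) + 0.26·0
Solving: h($1) = 0.5545, h($2) = 0.5522.
Starting from $2, the probability is 0.5522.

0.5522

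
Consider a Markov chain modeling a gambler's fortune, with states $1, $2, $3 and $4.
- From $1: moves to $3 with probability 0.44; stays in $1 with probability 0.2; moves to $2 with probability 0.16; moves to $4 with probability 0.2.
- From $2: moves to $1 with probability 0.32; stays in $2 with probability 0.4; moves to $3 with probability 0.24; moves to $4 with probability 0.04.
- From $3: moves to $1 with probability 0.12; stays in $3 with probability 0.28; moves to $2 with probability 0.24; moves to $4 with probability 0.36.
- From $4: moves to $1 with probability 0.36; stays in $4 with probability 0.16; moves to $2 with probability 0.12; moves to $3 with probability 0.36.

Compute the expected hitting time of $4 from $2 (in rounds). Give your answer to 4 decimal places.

Let t(s) be the expected number of rounds to first reach $4 from state s, with t($4) = 0. Conditioning on the first round:
t($1) = 1 + 0.2·t($1) + 0.16·t($2) + 0.44·t($3)
t($2) = 1 + 0.32·t($1) + 0.4·t($2) + 0.24·t($3)
t($3) = 1 + 0.12·t($1) + 0.24·t($2) + 0.28·t($3)
Solving: t($1) = 4.6610, t($2) = 5.7910, t($3) = 4.0960.
Expected rounds from $2 to $4: 5.7910.

5.7910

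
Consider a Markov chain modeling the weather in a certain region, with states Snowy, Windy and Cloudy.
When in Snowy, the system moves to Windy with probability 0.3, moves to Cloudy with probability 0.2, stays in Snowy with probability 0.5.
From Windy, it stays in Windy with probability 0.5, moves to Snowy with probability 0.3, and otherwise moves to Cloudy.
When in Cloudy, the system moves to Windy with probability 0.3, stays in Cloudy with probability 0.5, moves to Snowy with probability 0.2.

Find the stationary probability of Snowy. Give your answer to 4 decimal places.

Let the stationary distribution be π with π = πP and π_1 + π_2 + π_3 = 1.
π_1 = 0.5·π_1 + 0.3·π_2 + 0.2·π_3
π_2 = 0.3·π_1 + 0.5·π_2 + 0.3·π_3
Solving with the normalization constraint gives π = (0.3393, 0.3750, 0.2857).
So the stationary probability of Snowy is 0.3393.

0.3393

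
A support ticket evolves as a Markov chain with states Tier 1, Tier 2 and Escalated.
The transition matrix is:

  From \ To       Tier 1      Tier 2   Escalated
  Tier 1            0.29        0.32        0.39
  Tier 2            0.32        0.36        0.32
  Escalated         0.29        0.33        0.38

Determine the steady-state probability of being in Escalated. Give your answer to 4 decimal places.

Let the stationary distribution be π with π = πP and π_1 + π_2 + π_3 = 1.
π_1 = 0.29·π_1 + 0.32·π_2 + 0.29·π_3
π_2 = 0.32·π_1 + 0.36·π_2 + 0.33·π_3
Solving with the normalization constraint gives π = (0.3001, 0.3371, 0.3628).
So the stationary probability of Escalated is 0.3628.

0.3628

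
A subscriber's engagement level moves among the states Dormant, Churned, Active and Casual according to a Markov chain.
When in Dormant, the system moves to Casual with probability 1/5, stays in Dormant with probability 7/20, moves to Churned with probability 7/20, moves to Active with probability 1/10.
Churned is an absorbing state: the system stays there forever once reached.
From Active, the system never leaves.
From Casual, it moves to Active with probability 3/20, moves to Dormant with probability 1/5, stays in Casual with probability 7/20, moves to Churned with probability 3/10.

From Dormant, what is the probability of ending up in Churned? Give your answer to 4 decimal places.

0.7516

Let h(s) be the probability of absorption at Churned starting from transient state s. Then h(Churned) = 1 and h(Active) = 0. By first-step analysis:
h(Dormant) = 0.35·h(Dormant) + 0.35·1 + 0.1·0 + 0.2·h(Casual)
h(Casual) = 0.2·h(Dormant) + 0.3·1 + 0.15·0 + 0.35·h(Casual)
Solving: h(Dormant) = 0.7516, h(Casual) = 0.6928.
Starting from Dormant, the probability is 0.7516.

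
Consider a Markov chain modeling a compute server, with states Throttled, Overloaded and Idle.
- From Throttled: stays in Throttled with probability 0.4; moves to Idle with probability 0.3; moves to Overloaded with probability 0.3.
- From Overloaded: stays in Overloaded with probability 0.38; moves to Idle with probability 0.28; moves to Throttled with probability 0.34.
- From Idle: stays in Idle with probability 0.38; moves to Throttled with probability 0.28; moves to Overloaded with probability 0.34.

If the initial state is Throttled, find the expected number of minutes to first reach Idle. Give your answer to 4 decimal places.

3.4074

Let t(s) be the expected number of minutes to first reach Idle from state s, with t(Idle) = 0. Conditioning on the first minute:
t(Throttled) = 1 + 0.4·t(Throttled) + 0.3·t(Overloaded)
t(Overloaded) = 1 + 0.34·t(Throttled) + 0.38·t(Overloaded)
Solving: t(Throttled) = 3.4074, t(Overloaded) = 3.4815.
Expected minutes from Throttled to Idle: 3.4074.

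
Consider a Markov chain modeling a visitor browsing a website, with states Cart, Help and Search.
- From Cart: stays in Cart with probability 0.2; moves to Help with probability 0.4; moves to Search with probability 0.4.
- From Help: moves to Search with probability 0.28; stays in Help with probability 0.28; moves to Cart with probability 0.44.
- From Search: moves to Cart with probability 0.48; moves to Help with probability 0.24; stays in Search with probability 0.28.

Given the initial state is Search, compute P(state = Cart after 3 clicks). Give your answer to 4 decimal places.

0.3729

Propagate the distribution vector 3 clicks from Search.
After 0 clicks: (0.0000, 0.0000, 1.0000)
After 1 click: (0.4800, 0.2400, 0.2800)
After 2 clicks: (0.3360, 0.3264, 0.3376)
After 3 clicks: (0.3729, 0.3068, 0.3203)
P(in Cart after 3 clicks) = 0.3729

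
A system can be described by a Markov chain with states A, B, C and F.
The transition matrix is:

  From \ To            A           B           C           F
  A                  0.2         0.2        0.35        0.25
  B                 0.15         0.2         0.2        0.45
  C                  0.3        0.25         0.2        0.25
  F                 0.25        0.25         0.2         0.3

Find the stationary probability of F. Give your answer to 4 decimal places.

0.3110

Let the stationary distribution be π with π = πP and π_1 + π_2 + π_3 + π_4 = 1.
π_1 = 0.2·π_1 + 0.15·π_2 + 0.3·π_3 + 0.25·π_4
π_2 = 0.2·π_1 + 0.2·π_2 + 0.25·π_3 + 0.25·π_4
π_3 = 0.35·π_1 + 0.2·π_2 + 0.2·π_3 + 0.2·π_4
Solving with the normalization constraint gives π = (0.2276, 0.2273, 0.2341, 0.3110).
So the stationary probability of F is 0.3110.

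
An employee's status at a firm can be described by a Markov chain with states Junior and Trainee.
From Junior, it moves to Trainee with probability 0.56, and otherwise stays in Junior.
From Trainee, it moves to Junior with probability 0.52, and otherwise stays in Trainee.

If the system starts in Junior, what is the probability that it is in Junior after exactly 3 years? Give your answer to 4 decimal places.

0.4812

Propagate the distribution vector 3 years from Junior.
After 0 years: (1.0000, 0.0000)
After 1 year: (0.4400, 0.5600)
After 2 years: (0.4848, 0.5152)
After 3 years: (0.4812, 0.5188)
P(in Junior after 3 years) = 0.4812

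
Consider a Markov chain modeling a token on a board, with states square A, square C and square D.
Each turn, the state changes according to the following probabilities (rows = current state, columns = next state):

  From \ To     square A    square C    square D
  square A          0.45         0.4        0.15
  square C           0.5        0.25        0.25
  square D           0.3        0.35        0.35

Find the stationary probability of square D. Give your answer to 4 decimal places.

0.2297

Let the stationary distribution be π with π = πP and π_1 + π_2 + π_3 = 1.
π_1 = 0.45·π_1 + 0.5·π_2 + 0.3·π_3
π_2 = 0.4·π_1 + 0.25·π_2 + 0.35·π_3
Solving with the normalization constraint gives π = (0.4324, 0.3378, 0.2297).
So the stationary probability of square D is 0.2297.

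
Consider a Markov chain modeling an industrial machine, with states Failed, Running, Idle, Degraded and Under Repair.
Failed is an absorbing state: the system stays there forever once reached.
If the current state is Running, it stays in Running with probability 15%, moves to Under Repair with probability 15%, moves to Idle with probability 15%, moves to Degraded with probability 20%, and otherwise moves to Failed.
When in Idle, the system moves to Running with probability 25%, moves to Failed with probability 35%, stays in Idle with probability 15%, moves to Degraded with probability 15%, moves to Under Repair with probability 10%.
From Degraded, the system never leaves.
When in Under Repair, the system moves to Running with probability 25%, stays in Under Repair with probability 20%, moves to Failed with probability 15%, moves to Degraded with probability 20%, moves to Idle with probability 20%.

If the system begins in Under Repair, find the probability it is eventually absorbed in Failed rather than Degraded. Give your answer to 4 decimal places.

Let h(s) be the probability of absorption at Failed starting from transient state s. Then h(Failed) = 1 and h(Degraded) = 0. By first-step analysis:
h(Running) = 0.35·1 + 0.15·h(Running) + 0.15·h(Idle) + 0.2·0 + 0.15·h(Under Repair)
h(Idle) = 0.35·1 + 0.25·h(Running) + 0.15·h(Idle) + 0.15·0 + 0.1·h(Under Repair)
h(Under Repair) = 0.15·1 + 0.25·h(Running) + 0.2·h(Idle) + 0.2·0 + 0.2·h(Under Repair)
Solving: h(Running) = 0.6249, h(Idle) = 0.6600, h(Under Repair) = 0.5478.
Starting from Under Repair, the probability is 0.5478.

0.5478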